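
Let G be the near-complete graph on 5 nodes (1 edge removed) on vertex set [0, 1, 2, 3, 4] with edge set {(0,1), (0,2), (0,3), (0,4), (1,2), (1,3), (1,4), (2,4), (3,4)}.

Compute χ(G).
Clique number ω(G) = 4 (lower bound: χ ≥ ω).
The clique on [0, 1, 2, 4] has size 4, forcing χ ≥ 4, and the coloring below uses 4 colors, so χ(G) = 4.
A valid 4-coloring: color 1: [1]; color 2: [4]; color 3: [0]; color 4: [2, 3].

χ(G) = 4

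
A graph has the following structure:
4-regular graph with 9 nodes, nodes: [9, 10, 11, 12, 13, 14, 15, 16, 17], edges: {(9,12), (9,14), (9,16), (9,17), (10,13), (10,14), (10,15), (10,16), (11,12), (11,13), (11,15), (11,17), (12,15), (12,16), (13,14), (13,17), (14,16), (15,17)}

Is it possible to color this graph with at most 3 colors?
Yes, G is 3-colorable

A valid 3-coloring: color 1: [13, 15, 16]; color 2: [12, 14, 17]; color 3: [9, 10, 11].
(χ(G) = 3 ≤ 3.)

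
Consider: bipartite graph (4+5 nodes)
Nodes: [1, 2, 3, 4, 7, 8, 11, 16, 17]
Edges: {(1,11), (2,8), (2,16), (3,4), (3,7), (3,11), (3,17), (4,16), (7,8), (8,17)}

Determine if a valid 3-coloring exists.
A valid 3-coloring: color 1: [1, 3, 8, 16]; color 2: [2, 4, 7, 11, 17].
(χ(G) = 2 ≤ 3.)

Yes, G is 3-colorable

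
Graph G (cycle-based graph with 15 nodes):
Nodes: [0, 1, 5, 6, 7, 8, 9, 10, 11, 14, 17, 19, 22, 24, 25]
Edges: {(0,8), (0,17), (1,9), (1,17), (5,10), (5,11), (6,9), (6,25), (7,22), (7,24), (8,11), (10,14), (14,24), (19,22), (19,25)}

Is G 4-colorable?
Yes, G is 4-colorable

A valid 4-coloring: color 1: [5, 7, 8, 9, 14, 17, 25]; color 2: [0, 1, 6, 10, 11, 19, 24]; color 3: [22].
(χ(G) = 3 ≤ 4.)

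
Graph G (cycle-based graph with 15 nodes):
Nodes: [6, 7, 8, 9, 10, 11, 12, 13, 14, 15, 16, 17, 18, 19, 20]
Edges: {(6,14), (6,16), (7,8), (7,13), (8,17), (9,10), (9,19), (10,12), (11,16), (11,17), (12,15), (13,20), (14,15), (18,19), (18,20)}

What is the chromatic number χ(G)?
χ(G) = 3

Clique number ω(G) = 2 (lower bound: χ ≥ ω).
Odd cycle [8, 7, 13, 20, 18, 19, 9, 10, 12, 15, 14, 6, 16, 11, 17] needs 3 colors (χ ≥ 3).
The coloring below uses 3 colors, so χ(G) = 3.
A valid 3-coloring: color 1: [8, 9, 11, 12, 13, 14, 18]; color 2: [6, 7, 10, 15, 17, 19, 20]; color 3: [16].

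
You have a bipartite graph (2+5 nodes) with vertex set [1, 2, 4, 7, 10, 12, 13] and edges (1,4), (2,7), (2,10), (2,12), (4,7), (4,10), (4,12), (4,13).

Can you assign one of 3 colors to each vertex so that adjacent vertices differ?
Yes, G is 3-colorable

A valid 3-coloring: color 1: [2, 4]; color 2: [1, 7, 10, 12, 13].
(χ(G) = 2 ≤ 3.)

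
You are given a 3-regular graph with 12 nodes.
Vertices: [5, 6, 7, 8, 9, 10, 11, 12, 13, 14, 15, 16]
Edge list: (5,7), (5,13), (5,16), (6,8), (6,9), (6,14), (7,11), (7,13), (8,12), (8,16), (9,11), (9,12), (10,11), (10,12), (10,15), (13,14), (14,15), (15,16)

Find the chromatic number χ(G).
Clique number ω(G) = 3 (lower bound: χ ≥ ω).
The clique on [5, 7, 13] has size 3, forcing χ ≥ 3, and the coloring below uses 3 colors, so χ(G) = 3.
A valid 3-coloring: color 1: [6, 11, 12, 13, 16]; color 2: [7, 8, 9, 10, 14]; color 3: [5, 15].

χ(G) = 3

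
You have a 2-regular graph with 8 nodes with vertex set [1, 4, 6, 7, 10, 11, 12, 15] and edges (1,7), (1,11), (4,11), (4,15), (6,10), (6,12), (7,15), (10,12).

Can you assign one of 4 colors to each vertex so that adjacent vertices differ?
Yes, G is 4-colorable

A valid 4-coloring: color 1: [11, 12, 15]; color 2: [1, 4, 10]; color 3: [6, 7].
(χ(G) = 3 ≤ 4.)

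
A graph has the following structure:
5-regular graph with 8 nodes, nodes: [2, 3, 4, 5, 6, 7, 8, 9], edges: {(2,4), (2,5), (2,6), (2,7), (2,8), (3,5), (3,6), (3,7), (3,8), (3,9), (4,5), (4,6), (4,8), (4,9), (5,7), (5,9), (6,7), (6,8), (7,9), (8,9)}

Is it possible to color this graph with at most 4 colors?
Yes, G is 4-colorable

A valid 4-coloring: color 1: [2, 3]; color 2: [6, 9]; color 3: [5, 8]; color 4: [4, 7].
(χ(G) = 4 ≤ 4.)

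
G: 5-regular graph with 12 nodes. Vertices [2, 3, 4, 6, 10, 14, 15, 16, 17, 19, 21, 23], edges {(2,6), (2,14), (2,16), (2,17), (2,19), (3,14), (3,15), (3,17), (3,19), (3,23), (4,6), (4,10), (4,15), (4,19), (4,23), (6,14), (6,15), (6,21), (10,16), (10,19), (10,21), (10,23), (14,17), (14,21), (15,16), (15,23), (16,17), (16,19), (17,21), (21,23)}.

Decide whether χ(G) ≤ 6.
Yes, G is 6-colorable

A valid 6-coloring: color 1: [10, 14, 15]; color 2: [3, 4, 16, 21]; color 3: [6, 17, 19, 23]; color 4: [2].
(χ(G) = 4 ≤ 6.)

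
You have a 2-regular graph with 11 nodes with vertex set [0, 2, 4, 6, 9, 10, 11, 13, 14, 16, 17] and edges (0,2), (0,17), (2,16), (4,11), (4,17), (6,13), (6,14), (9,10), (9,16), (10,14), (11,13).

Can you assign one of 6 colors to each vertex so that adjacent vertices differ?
Yes, G is 6-colorable

A valid 6-coloring: color 1: [0, 6, 10, 11, 16]; color 2: [2, 9, 13, 14, 17]; color 3: [4].
(χ(G) = 3 ≤ 6.)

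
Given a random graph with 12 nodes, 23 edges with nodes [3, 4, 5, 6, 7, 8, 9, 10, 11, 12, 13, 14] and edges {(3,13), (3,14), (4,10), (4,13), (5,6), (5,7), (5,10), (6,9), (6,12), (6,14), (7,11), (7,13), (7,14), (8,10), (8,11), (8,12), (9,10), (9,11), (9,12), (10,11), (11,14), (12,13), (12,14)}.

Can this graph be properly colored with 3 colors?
Yes, G is 3-colorable

A valid 3-coloring: color 1: [3, 7, 10, 12]; color 2: [5, 8, 9, 13, 14]; color 3: [4, 6, 11].
(χ(G) = 3 ≤ 3.)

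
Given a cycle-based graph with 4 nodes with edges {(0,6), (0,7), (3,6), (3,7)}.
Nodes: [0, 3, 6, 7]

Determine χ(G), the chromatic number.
χ(G) = 2

Clique number ω(G) = 2 (lower bound: χ ≥ ω).
The graph is bipartite (no odd cycle), so 2 colors suffice: χ(G) = 2.
A valid 2-coloring: color 1: [0, 3]; color 2: [6, 7].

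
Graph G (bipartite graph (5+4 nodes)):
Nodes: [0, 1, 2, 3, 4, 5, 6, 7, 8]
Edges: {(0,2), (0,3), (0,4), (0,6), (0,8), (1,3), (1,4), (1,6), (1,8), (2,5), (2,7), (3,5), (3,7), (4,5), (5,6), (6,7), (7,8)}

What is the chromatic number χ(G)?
Clique number ω(G) = 2 (lower bound: χ ≥ ω).
The graph is bipartite (no odd cycle), so 2 colors suffice: χ(G) = 2.
A valid 2-coloring: color 1: [0, 1, 5, 7]; color 2: [2, 3, 4, 6, 8].

χ(G) = 2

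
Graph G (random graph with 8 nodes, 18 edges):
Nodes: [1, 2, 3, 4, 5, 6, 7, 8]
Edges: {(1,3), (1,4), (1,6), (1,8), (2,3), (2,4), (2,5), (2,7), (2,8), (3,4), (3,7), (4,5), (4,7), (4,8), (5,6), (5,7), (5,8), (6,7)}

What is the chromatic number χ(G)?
Clique number ω(G) = 4 (lower bound: χ ≥ ω).
The clique on [2, 3, 4, 7] has size 4, forcing χ ≥ 4, and the coloring below uses 4 colors, so χ(G) = 4.
A valid 4-coloring: color 1: [4, 6]; color 2: [3, 5]; color 3: [7, 8]; color 4: [1, 2].

χ(G) = 4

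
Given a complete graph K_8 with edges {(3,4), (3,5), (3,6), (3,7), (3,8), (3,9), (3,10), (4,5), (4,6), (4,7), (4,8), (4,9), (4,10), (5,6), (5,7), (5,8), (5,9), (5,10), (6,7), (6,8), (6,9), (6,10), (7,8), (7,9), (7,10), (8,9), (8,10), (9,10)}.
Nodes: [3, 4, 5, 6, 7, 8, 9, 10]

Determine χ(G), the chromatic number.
Clique number ω(G) = 8 (lower bound: χ ≥ ω).
The clique on [3, 4, 5, 6, 7, 8, 9, 10] has size 8, forcing χ ≥ 8, and the coloring below uses 8 colors, so χ(G) = 8.
A valid 8-coloring: color 1: [10]; color 2: [7]; color 3: [9]; color 4: [3]; color 5: [6]; color 6: [5]; color 7: [4]; color 8: [8].

χ(G) = 8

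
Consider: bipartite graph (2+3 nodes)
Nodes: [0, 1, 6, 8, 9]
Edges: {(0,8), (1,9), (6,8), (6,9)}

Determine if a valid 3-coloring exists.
Yes, G is 3-colorable

A valid 3-coloring: color 1: [8, 9]; color 2: [0, 1, 6].
(χ(G) = 2 ≤ 3.)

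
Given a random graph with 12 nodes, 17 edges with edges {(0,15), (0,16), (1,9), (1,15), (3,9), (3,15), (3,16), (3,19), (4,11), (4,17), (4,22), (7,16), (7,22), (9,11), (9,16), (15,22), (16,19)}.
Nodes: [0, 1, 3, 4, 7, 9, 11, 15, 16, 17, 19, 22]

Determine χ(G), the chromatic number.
χ(G) = 3

Clique number ω(G) = 3 (lower bound: χ ≥ ω).
The clique on [3, 9, 16] has size 3, forcing χ ≥ 3, and the coloring below uses 3 colors, so χ(G) = 3.
A valid 3-coloring: color 1: [4, 15, 16]; color 2: [0, 9, 17, 19, 22]; color 3: [1, 3, 7, 11].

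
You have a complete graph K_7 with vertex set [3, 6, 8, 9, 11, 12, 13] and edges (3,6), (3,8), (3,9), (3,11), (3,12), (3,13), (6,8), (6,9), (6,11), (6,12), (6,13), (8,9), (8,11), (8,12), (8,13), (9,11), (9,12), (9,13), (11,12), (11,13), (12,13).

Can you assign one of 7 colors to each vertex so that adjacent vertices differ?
A valid 7-coloring: color 1: [13]; color 2: [6]; color 3: [3]; color 4: [12]; color 5: [11]; color 6: [9]; color 7: [8].
(χ(G) = 7 ≤ 7.)

Yes, G is 7-colorable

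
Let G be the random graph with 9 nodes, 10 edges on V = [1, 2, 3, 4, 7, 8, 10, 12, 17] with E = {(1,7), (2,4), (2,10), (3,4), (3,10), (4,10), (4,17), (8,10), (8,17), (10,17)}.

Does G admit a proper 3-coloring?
A valid 3-coloring: color 1: [1, 10, 12]; color 2: [4, 7, 8]; color 3: [2, 3, 17].
(χ(G) = 3 ≤ 3.)

Yes, G is 3-colorable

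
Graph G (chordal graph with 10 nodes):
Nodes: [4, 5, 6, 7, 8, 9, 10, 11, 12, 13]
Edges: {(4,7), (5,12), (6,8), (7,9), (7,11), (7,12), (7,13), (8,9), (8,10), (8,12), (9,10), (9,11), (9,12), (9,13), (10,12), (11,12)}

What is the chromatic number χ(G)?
Clique number ω(G) = 4 (lower bound: χ ≥ ω).
The clique on [8, 9, 10, 12] has size 4, forcing χ ≥ 4, and the coloring below uses 4 colors, so χ(G) = 4.
A valid 4-coloring: color 1: [4, 5, 6, 9]; color 2: [12, 13]; color 3: [7, 8]; color 4: [10, 11].

χ(G) = 4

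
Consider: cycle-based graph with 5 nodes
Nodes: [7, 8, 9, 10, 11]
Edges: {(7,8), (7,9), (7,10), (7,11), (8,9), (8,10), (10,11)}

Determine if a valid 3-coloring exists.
A valid 3-coloring: color 1: [7]; color 2: [9, 10]; color 3: [8, 11].
(χ(G) = 3 ≤ 3.)

Yes, G is 3-colorable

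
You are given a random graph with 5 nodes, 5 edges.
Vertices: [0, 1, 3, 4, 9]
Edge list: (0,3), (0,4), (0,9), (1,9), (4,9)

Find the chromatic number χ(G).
Clique number ω(G) = 3 (lower bound: χ ≥ ω).
The clique on [0, 4, 9] has size 3, forcing χ ≥ 3, and the coloring below uses 3 colors, so χ(G) = 3.
A valid 3-coloring: color 1: [3, 9]; color 2: [0, 1]; color 3: [4].

χ(G) = 3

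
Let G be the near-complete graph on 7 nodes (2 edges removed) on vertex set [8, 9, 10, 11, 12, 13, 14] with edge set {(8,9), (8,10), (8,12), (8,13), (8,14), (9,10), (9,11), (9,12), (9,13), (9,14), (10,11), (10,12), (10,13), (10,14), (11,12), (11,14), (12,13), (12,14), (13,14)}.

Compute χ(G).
Clique number ω(G) = 6 (lower bound: χ ≥ ω).
The clique on [8, 9, 10, 12, 13, 14] has size 6, forcing χ ≥ 6, and the coloring below uses 6 colors, so χ(G) = 6.
A valid 6-coloring: color 1: [14]; color 2: [9]; color 3: [12]; color 4: [10]; color 5: [8, 11]; color 6: [13].

χ(G) = 6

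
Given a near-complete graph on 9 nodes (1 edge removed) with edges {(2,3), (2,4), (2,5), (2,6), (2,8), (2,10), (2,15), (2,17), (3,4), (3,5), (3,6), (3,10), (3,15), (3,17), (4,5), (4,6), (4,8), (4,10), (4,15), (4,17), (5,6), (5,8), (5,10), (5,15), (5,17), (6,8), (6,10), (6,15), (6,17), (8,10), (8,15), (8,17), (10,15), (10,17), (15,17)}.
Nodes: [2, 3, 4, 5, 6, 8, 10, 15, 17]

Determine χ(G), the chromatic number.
χ(G) = 8

Clique number ω(G) = 8 (lower bound: χ ≥ ω).
The clique on [2, 4, 5, 6, 8, 10, 15, 17] has size 8, forcing χ ≥ 8, and the coloring below uses 8 colors, so χ(G) = 8.
A valid 8-coloring: color 1: [17]; color 2: [4]; color 3: [6]; color 4: [15]; color 5: [2]; color 6: [5]; color 7: [10]; color 8: [3, 8].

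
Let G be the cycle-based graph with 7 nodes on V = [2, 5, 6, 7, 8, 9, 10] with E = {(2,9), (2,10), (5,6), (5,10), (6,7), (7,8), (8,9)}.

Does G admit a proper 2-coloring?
No, G is not 2-colorable

Odd cycle [6, 5, 10, 2, 9, 8, 7] needs 3 colors (χ ≥ 3).
Hence χ(G) ≥ 3 > 2, so no proper 2-coloring exists.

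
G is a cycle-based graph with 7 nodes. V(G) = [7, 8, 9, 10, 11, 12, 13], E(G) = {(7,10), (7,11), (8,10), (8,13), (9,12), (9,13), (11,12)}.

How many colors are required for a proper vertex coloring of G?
χ(G) = 3

Clique number ω(G) = 2 (lower bound: χ ≥ ω).
Odd cycle [8, 10, 7, 11, 12, 9, 13] needs 3 colors (χ ≥ 3).
The coloring below uses 3 colors, so χ(G) = 3.
A valid 3-coloring: color 1: [7, 8, 9]; color 2: [10, 11, 13]; color 3: [12].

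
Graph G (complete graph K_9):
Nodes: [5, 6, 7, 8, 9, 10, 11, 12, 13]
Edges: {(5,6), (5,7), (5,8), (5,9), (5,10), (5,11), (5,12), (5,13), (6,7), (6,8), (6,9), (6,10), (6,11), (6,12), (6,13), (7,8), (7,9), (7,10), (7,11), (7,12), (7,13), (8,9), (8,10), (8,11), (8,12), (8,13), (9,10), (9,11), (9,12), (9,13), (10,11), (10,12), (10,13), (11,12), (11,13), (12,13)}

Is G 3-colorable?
No, G is not 3-colorable

The clique on vertices [5, 6, 7, 8, 9, 10, 11, 12, 13] has size 9 > 3, so it alone needs 9 colors.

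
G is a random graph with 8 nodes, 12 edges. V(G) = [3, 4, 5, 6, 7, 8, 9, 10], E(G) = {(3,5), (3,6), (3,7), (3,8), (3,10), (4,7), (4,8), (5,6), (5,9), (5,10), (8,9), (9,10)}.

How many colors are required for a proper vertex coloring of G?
Clique number ω(G) = 3 (lower bound: χ ≥ ω).
The clique on [5, 9, 10] has size 3, forcing χ ≥ 3, and the coloring below uses 3 colors, so χ(G) = 3.
A valid 3-coloring: color 1: [3, 4, 9]; color 2: [5, 7, 8]; color 3: [6, 10].

χ(G) = 3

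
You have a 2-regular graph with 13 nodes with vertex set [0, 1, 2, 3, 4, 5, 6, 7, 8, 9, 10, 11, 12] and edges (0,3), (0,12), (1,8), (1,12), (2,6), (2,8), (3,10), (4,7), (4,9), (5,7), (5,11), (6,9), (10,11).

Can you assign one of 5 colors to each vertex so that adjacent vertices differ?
A valid 5-coloring: color 1: [3, 7, 8, 9, 11, 12]; color 2: [0, 1, 4, 5, 6, 10]; color 3: [2].
(χ(G) = 3 ≤ 5.)

Yes, G is 5-colorable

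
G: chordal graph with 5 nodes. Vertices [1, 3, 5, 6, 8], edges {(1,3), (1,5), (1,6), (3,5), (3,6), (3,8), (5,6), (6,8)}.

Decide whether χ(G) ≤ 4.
Yes, G is 4-colorable

A valid 4-coloring: color 1: [3]; color 2: [6]; color 3: [1, 8]; color 4: [5].
(χ(G) = 4 ≤ 4.)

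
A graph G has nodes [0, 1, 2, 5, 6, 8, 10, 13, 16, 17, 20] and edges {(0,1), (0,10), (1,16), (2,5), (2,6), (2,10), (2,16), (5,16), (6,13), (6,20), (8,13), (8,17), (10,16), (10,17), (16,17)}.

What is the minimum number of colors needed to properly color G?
χ(G) = 3

Clique number ω(G) = 3 (lower bound: χ ≥ ω).
The clique on [2, 10, 16] has size 3, forcing χ ≥ 3, and the coloring below uses 3 colors, so χ(G) = 3.
A valid 3-coloring: color 1: [0, 6, 8, 16]; color 2: [1, 2, 13, 17, 20]; color 3: [5, 10].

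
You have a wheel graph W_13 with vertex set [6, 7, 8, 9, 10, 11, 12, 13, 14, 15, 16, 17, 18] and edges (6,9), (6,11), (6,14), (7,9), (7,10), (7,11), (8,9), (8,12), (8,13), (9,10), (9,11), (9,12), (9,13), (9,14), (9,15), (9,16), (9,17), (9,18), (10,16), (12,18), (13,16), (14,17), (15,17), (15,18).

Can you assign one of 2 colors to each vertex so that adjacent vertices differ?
No, G is not 2-colorable

The clique on vertices [6, 9, 11] has size 3 > 2, so it alone needs 3 colors.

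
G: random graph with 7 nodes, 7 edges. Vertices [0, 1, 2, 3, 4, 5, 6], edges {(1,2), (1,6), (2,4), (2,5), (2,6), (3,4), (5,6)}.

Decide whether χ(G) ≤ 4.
A valid 4-coloring: color 1: [0, 2, 3]; color 2: [4, 6]; color 3: [1, 5].
(χ(G) = 3 ≤ 4.)

Yes, G is 4-colorable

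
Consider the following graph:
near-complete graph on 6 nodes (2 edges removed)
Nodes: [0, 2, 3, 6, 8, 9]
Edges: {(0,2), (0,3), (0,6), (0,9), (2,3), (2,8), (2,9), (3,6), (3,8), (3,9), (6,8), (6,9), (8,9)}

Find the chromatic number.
χ(G) = 4

Clique number ω(G) = 4 (lower bound: χ ≥ ω).
The clique on [0, 2, 3, 9] has size 4, forcing χ ≥ 4, and the coloring below uses 4 colors, so χ(G) = 4.
A valid 4-coloring: color 1: [9]; color 2: [3]; color 3: [0, 8]; color 4: [2, 6].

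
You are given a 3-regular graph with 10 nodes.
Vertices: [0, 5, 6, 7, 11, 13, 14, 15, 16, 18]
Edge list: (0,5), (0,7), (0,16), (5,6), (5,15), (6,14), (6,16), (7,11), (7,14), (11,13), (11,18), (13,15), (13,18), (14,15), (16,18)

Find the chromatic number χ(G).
χ(G) = 3

Clique number ω(G) = 3 (lower bound: χ ≥ ω).
The clique on [11, 13, 18] has size 3, forcing χ ≥ 3, and the coloring below uses 3 colors, so χ(G) = 3.
A valid 3-coloring: color 1: [0, 6, 15, 18]; color 2: [5, 7, 13, 16]; color 3: [11, 14].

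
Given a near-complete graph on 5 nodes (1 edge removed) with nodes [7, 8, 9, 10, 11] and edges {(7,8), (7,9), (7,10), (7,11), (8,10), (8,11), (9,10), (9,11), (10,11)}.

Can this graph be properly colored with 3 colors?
The clique on vertices [7, 8, 10, 11] has size 4 > 3, so it alone needs 4 colors.

No, G is not 3-colorable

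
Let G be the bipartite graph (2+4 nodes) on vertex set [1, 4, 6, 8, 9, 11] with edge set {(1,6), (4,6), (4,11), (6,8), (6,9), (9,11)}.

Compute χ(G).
Clique number ω(G) = 2 (lower bound: χ ≥ ω).
The graph is bipartite (no odd cycle), so 2 colors suffice: χ(G) = 2.
A valid 2-coloring: color 1: [6, 11]; color 2: [1, 4, 8, 9].

χ(G) = 2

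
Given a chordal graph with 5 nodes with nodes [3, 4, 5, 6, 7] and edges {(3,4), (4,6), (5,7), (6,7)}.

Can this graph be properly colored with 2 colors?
A valid 2-coloring: color 1: [4, 7]; color 2: [3, 5, 6].
(χ(G) = 2 ≤ 2.)

Yes, G is 2-colorable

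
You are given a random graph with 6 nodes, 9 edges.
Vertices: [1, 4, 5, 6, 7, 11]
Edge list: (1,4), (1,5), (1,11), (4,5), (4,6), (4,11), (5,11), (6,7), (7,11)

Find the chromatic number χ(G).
Clique number ω(G) = 4 (lower bound: χ ≥ ω).
The clique on [1, 4, 5, 11] has size 4, forcing χ ≥ 4, and the coloring below uses 4 colors, so χ(G) = 4.
A valid 4-coloring: color 1: [6, 11]; color 2: [4, 7]; color 3: [1]; color 4: [5].

χ(G) = 4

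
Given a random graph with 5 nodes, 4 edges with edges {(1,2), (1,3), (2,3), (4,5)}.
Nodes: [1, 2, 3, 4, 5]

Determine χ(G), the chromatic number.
Clique number ω(G) = 3 (lower bound: χ ≥ ω).
The clique on [1, 2, 3] has size 3, forcing χ ≥ 3, and the coloring below uses 3 colors, so χ(G) = 3.
A valid 3-coloring: color 1: [1, 4]; color 2: [3, 5]; color 3: [2].

χ(G) = 3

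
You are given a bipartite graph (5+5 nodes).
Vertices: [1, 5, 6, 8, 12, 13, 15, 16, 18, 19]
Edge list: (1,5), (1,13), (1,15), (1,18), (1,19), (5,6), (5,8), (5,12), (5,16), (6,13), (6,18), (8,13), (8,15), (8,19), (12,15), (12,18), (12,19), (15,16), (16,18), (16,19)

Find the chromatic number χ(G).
χ(G) = 2

Clique number ω(G) = 2 (lower bound: χ ≥ ω).
The graph is bipartite (no odd cycle), so 2 colors suffice: χ(G) = 2.
A valid 2-coloring: color 1: [5, 13, 15, 18, 19]; color 2: [1, 6, 8, 12, 16].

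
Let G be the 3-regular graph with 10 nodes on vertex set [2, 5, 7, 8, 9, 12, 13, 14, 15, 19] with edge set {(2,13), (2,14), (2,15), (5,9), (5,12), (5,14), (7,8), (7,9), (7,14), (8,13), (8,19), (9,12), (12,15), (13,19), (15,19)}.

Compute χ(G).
χ(G) = 3

Clique number ω(G) = 3 (lower bound: χ ≥ ω).
The clique on [5, 9, 12] has size 3, forcing χ ≥ 3, and the coloring below uses 3 colors, so χ(G) = 3.
A valid 3-coloring: color 1: [9, 13, 14, 15]; color 2: [2, 5, 8]; color 3: [7, 12, 19].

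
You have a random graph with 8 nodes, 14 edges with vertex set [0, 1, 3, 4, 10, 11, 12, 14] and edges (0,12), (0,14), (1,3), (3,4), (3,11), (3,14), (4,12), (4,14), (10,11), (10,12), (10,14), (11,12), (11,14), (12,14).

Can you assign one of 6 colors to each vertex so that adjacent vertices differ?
Yes, G is 6-colorable

A valid 6-coloring: color 1: [1, 14]; color 2: [3, 12]; color 3: [0, 4, 11]; color 4: [10].
(χ(G) = 4 ≤ 6.)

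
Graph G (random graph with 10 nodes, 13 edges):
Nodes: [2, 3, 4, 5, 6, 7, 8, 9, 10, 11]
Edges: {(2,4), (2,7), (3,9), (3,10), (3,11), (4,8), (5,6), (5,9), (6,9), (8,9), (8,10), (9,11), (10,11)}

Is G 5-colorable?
Yes, G is 5-colorable

A valid 5-coloring: color 1: [4, 7, 9, 10]; color 2: [2, 3, 6, 8]; color 3: [5, 11].
(χ(G) = 3 ≤ 5.)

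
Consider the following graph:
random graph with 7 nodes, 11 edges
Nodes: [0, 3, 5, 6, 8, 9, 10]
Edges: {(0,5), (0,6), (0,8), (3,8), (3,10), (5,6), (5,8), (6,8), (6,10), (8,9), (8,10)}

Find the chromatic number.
χ(G) = 4

Clique number ω(G) = 4 (lower bound: χ ≥ ω).
The clique on [0, 5, 6, 8] has size 4, forcing χ ≥ 4, and the coloring below uses 4 colors, so χ(G) = 4.
A valid 4-coloring: color 1: [8]; color 2: [3, 6, 9]; color 3: [5, 10]; color 4: [0].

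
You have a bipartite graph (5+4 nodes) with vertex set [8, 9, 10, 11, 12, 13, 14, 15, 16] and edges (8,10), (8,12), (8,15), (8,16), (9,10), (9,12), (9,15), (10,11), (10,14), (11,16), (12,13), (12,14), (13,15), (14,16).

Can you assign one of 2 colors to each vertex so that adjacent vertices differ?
A valid 2-coloring: color 1: [8, 9, 11, 13, 14]; color 2: [10, 12, 15, 16].
(χ(G) = 2 ≤ 2.)

Yes, G is 2-colorable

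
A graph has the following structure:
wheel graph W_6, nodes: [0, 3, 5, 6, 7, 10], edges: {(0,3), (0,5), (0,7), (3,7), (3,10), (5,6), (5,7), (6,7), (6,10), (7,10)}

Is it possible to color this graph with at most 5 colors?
A valid 5-coloring: color 1: [7]; color 2: [0, 10]; color 3: [3, 5]; color 4: [6].
(χ(G) = 4 ≤ 5.)

Yes, G is 5-colorable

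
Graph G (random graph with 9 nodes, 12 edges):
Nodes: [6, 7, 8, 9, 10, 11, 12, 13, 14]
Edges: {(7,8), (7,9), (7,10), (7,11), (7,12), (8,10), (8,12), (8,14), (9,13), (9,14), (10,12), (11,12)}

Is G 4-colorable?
A valid 4-coloring: color 1: [6, 7, 13, 14]; color 2: [9, 12]; color 3: [8, 11]; color 4: [10].
(χ(G) = 4 ≤ 4.)

Yes, G is 4-colorable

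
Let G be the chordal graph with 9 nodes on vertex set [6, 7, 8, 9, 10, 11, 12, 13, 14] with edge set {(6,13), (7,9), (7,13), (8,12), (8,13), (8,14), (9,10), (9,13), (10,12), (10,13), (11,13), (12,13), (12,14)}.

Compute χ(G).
Clique number ω(G) = 3 (lower bound: χ ≥ ω).
The clique on [8, 12, 13] has size 3, forcing χ ≥ 3, and the coloring below uses 3 colors, so χ(G) = 3.
A valid 3-coloring: color 1: [13, 14]; color 2: [6, 9, 11, 12]; color 3: [7, 8, 10].

χ(G) = 3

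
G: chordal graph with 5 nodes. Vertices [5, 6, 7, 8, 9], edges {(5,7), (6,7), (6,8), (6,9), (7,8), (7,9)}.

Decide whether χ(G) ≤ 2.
The clique on vertices [6, 7, 8] has size 3 > 2, so it alone needs 3 colors.

No, G is not 2-colorable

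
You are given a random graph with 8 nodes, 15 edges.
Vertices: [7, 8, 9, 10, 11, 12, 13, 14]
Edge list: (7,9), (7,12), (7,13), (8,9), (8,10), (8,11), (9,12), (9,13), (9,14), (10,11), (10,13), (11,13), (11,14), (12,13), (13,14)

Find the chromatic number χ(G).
Clique number ω(G) = 4 (lower bound: χ ≥ ω).
The clique on [7, 9, 12, 13] has size 4, forcing χ ≥ 4, and the coloring below uses 4 colors, so χ(G) = 4.
A valid 4-coloring: color 1: [8, 13]; color 2: [9, 11]; color 3: [10, 12, 14]; color 4: [7].

χ(G) = 4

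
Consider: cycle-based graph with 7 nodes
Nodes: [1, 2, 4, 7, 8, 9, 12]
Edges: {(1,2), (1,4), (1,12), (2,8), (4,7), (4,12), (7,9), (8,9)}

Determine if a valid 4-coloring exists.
A valid 4-coloring: color 1: [1, 7, 8]; color 2: [2, 4, 9]; color 3: [12].
(χ(G) = 3 ≤ 4.)

Yes, G is 4-colorable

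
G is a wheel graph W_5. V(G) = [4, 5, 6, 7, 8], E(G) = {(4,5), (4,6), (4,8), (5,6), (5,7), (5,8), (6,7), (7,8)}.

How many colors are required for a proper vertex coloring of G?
Clique number ω(G) = 3 (lower bound: χ ≥ ω).
The clique on [4, 5, 8] has size 3, forcing χ ≥ 3, and the coloring below uses 3 colors, so χ(G) = 3.
A valid 3-coloring: color 1: [5]; color 2: [4, 7]; color 3: [6, 8].

χ(G) = 3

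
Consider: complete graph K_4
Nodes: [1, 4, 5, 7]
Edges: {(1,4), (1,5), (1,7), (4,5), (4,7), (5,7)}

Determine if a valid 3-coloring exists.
The clique on vertices [1, 4, 5, 7] has size 4 > 3, so it alone needs 4 colors.

No, G is not 3-colorable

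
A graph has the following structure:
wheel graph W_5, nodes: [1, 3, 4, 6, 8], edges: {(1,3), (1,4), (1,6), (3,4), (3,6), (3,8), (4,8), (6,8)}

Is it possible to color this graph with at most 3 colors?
Yes, G is 3-colorable

A valid 3-coloring: color 1: [3]; color 2: [1, 8]; color 3: [4, 6].
(χ(G) = 3 ≤ 3.)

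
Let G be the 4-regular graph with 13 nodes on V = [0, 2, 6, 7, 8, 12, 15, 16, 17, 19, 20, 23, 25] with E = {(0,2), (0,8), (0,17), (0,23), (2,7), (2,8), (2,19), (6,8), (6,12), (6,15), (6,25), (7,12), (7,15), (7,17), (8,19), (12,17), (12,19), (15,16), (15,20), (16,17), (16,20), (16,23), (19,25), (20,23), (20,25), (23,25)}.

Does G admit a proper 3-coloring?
Yes, G is 3-colorable

A valid 3-coloring: color 1: [0, 6, 7, 19, 20]; color 2: [8, 15, 17, 23]; color 3: [2, 12, 16, 25].
(χ(G) = 3 ≤ 3.)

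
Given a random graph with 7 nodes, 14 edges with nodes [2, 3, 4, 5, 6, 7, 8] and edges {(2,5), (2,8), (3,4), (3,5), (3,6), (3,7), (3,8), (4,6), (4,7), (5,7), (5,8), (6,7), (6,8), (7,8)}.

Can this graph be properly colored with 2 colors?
The clique on vertices [3, 5, 7, 8] has size 4 > 2, so it alone needs 4 colors.

No, G is not 2-colorable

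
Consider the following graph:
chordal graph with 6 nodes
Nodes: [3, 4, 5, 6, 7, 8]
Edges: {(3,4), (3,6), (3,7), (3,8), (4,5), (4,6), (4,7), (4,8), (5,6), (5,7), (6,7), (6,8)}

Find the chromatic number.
Clique number ω(G) = 4 (lower bound: χ ≥ ω).
The clique on [3, 4, 6, 8] has size 4, forcing χ ≥ 4, and the coloring below uses 4 colors, so χ(G) = 4.
A valid 4-coloring: color 1: [6]; color 2: [4]; color 3: [3, 5]; color 4: [7, 8].

χ(G) = 4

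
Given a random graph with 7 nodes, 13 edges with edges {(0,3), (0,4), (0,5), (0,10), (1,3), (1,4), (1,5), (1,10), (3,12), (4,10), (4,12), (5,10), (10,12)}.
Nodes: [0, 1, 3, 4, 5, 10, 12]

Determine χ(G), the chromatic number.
χ(G) = 3

Clique number ω(G) = 3 (lower bound: χ ≥ ω).
The clique on [0, 4, 10] has size 3, forcing χ ≥ 3, and the coloring below uses 3 colors, so χ(G) = 3.
A valid 3-coloring: color 1: [3, 10]; color 2: [4, 5]; color 3: [0, 1, 12].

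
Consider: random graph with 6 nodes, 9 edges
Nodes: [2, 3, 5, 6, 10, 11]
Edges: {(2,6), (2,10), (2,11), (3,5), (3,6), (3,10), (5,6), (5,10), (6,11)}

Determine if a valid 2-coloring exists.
The clique on vertices [3, 5, 10] has size 3 > 2, so it alone needs 3 colors.

No, G is not 2-colorable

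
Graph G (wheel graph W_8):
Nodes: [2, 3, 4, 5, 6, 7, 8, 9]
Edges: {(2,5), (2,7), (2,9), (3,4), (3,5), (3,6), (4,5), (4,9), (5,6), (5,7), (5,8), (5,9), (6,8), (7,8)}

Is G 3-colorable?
No, G is not 3-colorable

Odd cycle [3, 4, 9, 2, 7, 8, 6] needs 3 colors (χ ≥ 3).
Vertex 5 is adjacent to every vertex of [2, 3, 4, 6, 7, 8, 9], which already need 3 colors among themselves, so 5 needs a new color (χ ≥ 4).
Hence χ(G) ≥ 4 > 3, so no proper 3-coloring exists.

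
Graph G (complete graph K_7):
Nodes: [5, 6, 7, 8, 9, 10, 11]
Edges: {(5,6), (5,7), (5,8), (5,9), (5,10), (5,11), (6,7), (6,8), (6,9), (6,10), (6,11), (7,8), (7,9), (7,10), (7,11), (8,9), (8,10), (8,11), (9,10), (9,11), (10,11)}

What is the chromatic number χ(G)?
χ(G) = 7

Clique number ω(G) = 7 (lower bound: χ ≥ ω).
The clique on [5, 6, 7, 8, 9, 10, 11] has size 7, forcing χ ≥ 7, and the coloring below uses 7 colors, so χ(G) = 7.
A valid 7-coloring: color 1: [11]; color 2: [8]; color 3: [6]; color 4: [5]; color 5: [9]; color 6: [7]; color 7: [10].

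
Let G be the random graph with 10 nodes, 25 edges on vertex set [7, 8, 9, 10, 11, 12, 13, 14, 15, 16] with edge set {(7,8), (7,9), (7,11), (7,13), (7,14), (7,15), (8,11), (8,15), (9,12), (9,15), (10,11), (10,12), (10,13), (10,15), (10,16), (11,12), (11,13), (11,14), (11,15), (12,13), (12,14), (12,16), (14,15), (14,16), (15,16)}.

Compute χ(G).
Clique number ω(G) = 4 (lower bound: χ ≥ ω).
The clique on [10, 11, 12, 13] has size 4, forcing χ ≥ 4, and the coloring below uses 4 colors, so χ(G) = 4.
A valid 4-coloring: color 1: [9, 11, 16]; color 2: [12, 15]; color 3: [7, 10]; color 4: [8, 13, 14].

χ(G) = 4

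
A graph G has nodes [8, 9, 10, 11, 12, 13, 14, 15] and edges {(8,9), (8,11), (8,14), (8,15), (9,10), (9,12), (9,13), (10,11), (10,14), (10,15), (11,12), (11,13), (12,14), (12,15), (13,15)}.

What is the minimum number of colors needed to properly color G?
χ(G) = 2

Clique number ω(G) = 2 (lower bound: χ ≥ ω).
The graph is bipartite (no odd cycle), so 2 colors suffice: χ(G) = 2.
A valid 2-coloring: color 1: [8, 10, 12, 13]; color 2: [9, 11, 14, 15].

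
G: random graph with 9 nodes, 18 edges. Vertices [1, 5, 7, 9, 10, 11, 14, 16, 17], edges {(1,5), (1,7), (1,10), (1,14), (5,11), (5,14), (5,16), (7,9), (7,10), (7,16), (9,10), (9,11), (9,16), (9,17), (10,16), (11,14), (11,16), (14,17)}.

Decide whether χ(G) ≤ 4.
Yes, G is 4-colorable

A valid 4-coloring: color 1: [1, 9]; color 2: [14, 16]; color 3: [10, 11, 17]; color 4: [5, 7].
(χ(G) = 4 ≤ 4.)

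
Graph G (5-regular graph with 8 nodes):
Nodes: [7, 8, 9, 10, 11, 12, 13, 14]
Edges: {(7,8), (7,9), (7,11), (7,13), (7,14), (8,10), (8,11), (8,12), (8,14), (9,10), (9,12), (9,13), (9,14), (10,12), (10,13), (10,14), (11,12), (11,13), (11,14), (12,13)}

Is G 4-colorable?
Yes, G is 4-colorable

A valid 4-coloring: color 1: [8, 9]; color 2: [13, 14]; color 3: [10, 11]; color 4: [7, 12].
(χ(G) = 4 ≤ 4.)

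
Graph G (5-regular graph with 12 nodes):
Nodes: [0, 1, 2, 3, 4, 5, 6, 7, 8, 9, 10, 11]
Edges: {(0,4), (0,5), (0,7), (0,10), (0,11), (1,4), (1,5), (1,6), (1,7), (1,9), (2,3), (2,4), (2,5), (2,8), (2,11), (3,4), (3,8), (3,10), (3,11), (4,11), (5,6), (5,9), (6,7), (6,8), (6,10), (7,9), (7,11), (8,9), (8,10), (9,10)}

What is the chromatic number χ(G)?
Clique number ω(G) = 4 (lower bound: χ ≥ ω).
The clique on [2, 3, 4, 11] has size 4, forcing χ ≥ 4, and the coloring below uses 4 colors, so χ(G) = 4.
A valid 4-coloring: color 1: [1, 8, 11]; color 2: [4, 5, 7, 10]; color 3: [0, 2, 6, 9]; color 4: [3].

χ(G) = 4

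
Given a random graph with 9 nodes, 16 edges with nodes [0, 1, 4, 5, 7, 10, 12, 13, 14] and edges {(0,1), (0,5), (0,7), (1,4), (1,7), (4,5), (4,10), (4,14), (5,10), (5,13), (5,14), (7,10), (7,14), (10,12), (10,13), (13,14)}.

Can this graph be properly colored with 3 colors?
A valid 3-coloring: color 1: [1, 5, 12]; color 2: [0, 10, 14]; color 3: [4, 7, 13].
(χ(G) = 3 ≤ 3.)

Yes, G is 3-colorable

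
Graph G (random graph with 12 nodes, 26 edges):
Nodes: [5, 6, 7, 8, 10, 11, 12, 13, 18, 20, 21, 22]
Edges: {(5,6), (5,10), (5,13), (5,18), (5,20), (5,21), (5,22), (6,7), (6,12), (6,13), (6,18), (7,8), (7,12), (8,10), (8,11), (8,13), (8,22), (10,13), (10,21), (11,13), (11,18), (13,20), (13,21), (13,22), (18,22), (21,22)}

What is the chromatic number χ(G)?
χ(G) = 4

Clique number ω(G) = 4 (lower bound: χ ≥ ω).
The clique on [5, 10, 13, 21] has size 4, forcing χ ≥ 4, and the coloring below uses 4 colors, so χ(G) = 4.
A valid 4-coloring: color 1: [7, 13, 18]; color 2: [5, 8, 12]; color 3: [6, 10, 11, 20, 22]; color 4: [21].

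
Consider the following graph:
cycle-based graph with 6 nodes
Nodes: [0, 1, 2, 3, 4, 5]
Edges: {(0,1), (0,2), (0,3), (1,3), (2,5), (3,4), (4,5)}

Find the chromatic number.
Clique number ω(G) = 3 (lower bound: χ ≥ ω).
The clique on [0, 1, 3] has size 3, forcing χ ≥ 3, and the coloring below uses 3 colors, so χ(G) = 3.
A valid 3-coloring: color 1: [0, 4]; color 2: [2, 3]; color 3: [1, 5].

χ(G) = 3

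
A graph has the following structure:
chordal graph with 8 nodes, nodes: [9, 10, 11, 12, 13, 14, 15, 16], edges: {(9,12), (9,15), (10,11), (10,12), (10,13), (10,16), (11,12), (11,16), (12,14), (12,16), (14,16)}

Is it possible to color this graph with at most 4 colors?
Yes, G is 4-colorable

A valid 4-coloring: color 1: [12, 13, 15]; color 2: [9, 10, 14]; color 3: [16]; color 4: [11].
(χ(G) = 4 ≤ 4.)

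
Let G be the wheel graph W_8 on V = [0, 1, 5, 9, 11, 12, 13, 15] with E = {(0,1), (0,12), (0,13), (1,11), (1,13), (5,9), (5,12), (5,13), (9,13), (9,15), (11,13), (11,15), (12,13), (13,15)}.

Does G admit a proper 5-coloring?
A valid 5-coloring: color 1: [13]; color 2: [1, 5, 15]; color 3: [0, 9, 11]; color 4: [12].
(χ(G) = 4 ≤ 5.)

Yes, G is 5-colorable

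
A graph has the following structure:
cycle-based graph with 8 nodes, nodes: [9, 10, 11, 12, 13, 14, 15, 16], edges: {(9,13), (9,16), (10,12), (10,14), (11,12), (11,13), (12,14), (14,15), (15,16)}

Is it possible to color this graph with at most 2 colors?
No, G is not 2-colorable

The clique on vertices [10, 12, 14] has size 3 > 2, so it alone needs 3 colors.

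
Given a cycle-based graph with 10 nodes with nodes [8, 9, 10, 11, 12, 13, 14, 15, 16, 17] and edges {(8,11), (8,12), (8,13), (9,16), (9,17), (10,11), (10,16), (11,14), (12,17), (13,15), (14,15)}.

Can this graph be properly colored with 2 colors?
Odd cycle [14, 15, 13, 8, 11] needs 3 colors (χ ≥ 3).
Hence χ(G) ≥ 3 > 2, so no proper 2-coloring exists.

No, G is not 2-colorable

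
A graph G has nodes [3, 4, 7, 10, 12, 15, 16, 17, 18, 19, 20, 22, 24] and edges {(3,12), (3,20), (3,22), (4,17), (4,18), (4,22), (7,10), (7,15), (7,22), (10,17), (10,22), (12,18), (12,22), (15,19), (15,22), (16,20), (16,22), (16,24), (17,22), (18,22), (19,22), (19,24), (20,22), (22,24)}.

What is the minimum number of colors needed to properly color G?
Clique number ω(G) = 3 (lower bound: χ ≥ ω).
The clique on [3, 20, 22] has size 3, forcing χ ≥ 3, and the coloring below uses 3 colors, so χ(G) = 3.
A valid 3-coloring: color 1: [22]; color 2: [3, 7, 16, 17, 18, 19]; color 3: [4, 10, 12, 15, 20, 24].

χ(G) = 3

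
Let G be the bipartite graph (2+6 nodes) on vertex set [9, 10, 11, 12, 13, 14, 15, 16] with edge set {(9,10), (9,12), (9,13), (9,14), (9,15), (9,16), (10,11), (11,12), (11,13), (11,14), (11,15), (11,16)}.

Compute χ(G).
Clique number ω(G) = 2 (lower bound: χ ≥ ω).
The graph is bipartite (no odd cycle), so 2 colors suffice: χ(G) = 2.
A valid 2-coloring: color 1: [9, 11]; color 2: [10, 12, 13, 14, 15, 16].

χ(G) = 2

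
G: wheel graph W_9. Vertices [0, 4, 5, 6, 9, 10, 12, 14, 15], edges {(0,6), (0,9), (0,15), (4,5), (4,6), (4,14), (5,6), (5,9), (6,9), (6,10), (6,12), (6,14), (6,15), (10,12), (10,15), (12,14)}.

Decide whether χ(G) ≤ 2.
No, G is not 2-colorable

The clique on vertices [0, 6, 9] has size 3 > 2, so it alone needs 3 colors.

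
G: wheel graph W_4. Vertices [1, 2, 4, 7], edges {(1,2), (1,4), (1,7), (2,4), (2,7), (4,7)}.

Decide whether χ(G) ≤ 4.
A valid 4-coloring: color 1: [7]; color 2: [1]; color 3: [2]; color 4: [4].
(χ(G) = 4 ≤ 4.)

Yes, G is 4-colorable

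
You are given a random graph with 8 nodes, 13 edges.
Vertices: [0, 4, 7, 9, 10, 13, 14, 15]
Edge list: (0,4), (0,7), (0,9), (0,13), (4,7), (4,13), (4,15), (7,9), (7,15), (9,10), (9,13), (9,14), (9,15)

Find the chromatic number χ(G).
χ(G) = 3

Clique number ω(G) = 3 (lower bound: χ ≥ ω).
The clique on [0, 9, 13] has size 3, forcing χ ≥ 3, and the coloring below uses 3 colors, so χ(G) = 3.
A valid 3-coloring: color 1: [4, 9]; color 2: [7, 10, 13, 14]; color 3: [0, 15].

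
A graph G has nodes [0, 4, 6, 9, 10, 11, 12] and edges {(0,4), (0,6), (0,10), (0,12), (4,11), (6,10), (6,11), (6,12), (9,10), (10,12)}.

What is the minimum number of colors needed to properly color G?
Clique number ω(G) = 4 (lower bound: χ ≥ ω).
The clique on [0, 6, 10, 12] has size 4, forcing χ ≥ 4, and the coloring below uses 4 colors, so χ(G) = 4.
A valid 4-coloring: color 1: [4, 10]; color 2: [6, 9]; color 3: [0, 11]; color 4: [12].

χ(G) = 4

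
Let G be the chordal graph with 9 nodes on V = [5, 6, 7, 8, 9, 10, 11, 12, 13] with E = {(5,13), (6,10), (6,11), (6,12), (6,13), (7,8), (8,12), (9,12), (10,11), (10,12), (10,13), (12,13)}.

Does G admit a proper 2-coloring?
The clique on vertices [6, 10, 12, 13] has size 4 > 2, so it alone needs 4 colors.

No, G is not 2-colorable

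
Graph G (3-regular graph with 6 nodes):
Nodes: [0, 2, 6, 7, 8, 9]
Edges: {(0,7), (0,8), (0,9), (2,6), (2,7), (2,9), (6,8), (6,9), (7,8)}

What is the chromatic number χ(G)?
Clique number ω(G) = 3 (lower bound: χ ≥ ω).
The clique on [0, 7, 8] has size 3, forcing χ ≥ 3, and the coloring below uses 3 colors, so χ(G) = 3.
A valid 3-coloring: color 1: [0, 2]; color 2: [8, 9]; color 3: [6, 7].

χ(G) = 3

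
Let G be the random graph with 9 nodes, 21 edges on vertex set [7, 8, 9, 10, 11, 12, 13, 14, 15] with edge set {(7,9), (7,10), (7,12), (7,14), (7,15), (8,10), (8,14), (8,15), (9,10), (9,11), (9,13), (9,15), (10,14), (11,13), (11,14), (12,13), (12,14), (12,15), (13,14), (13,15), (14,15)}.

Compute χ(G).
χ(G) = 4

Clique number ω(G) = 4 (lower bound: χ ≥ ω).
The clique on [12, 13, 14, 15] has size 4, forcing χ ≥ 4, and the coloring below uses 4 colors, so χ(G) = 4.
A valid 4-coloring: color 1: [9, 14]; color 2: [10, 11, 15]; color 3: [7, 8, 13]; color 4: [12].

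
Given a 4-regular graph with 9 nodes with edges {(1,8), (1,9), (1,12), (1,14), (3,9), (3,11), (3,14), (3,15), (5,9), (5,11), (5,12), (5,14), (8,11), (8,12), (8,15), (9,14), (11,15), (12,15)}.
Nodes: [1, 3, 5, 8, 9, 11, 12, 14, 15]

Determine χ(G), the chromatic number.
χ(G) = 4

Clique number ω(G) = 3 (lower bound: χ ≥ ω).
Suppose a proper 3-coloring c exists. The clique [1, 8, 12] takes 3 distinct colors; by symmetry let c(1) = 1, c(8) = 2, c(12) = 3.
- Vertex 15: neighbors [8, 12] already have colors [2, 3] ⇒ c(15) = 1.
- Vertex 11: neighbors [15, 8] already have colors [1, 2] ⇒ c(11) = 3.
- Vertex 3: neighbors [15, 11] already have colors [1, 3] ⇒ c(3) = 2.
- Vertex 9: neighbors [1, 3] already have colors [1, 2] ⇒ c(9) = 3.
- Vertex 14: neighbors [1, 3, 9] already have colors [1, 2, 3] — all 3 colors blocked. Contradiction.
The forced assignments end in a contradiction, so G has no proper 3-coloring (χ ≥ 4).
The coloring below uses 4 colors, so χ(G) = 4.
A valid 4-coloring: color 1: [8, 14]; color 2: [1, 3, 5]; color 3: [9, 15]; color 4: [11, 12].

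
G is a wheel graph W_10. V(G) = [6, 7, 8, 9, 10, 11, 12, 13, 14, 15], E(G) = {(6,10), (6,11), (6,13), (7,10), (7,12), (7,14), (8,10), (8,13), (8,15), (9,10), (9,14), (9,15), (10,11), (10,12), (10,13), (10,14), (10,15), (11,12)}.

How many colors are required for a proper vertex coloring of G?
Clique number ω(G) = 3 (lower bound: χ ≥ ω).
Odd cycle [15, 8, 13, 6, 11, 12, 7, 14, 9] needs 3 colors (χ ≥ 3).
Vertex 10 is adjacent to every vertex of [6, 7, 8, 9, 11, 12, 13, 14, 15], which already need 3 colors among themselves, so 10 needs a new color (χ ≥ 4).
The coloring below uses 4 colors, so χ(G) = 4.
A valid 4-coloring: color 1: [10]; color 2: [11, 13, 14, 15]; color 3: [6, 8, 9, 12]; color 4: [7].

χ(G) = 4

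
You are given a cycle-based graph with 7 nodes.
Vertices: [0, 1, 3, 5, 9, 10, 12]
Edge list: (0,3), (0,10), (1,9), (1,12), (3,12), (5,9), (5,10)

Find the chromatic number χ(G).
χ(G) = 3

Clique number ω(G) = 2 (lower bound: χ ≥ ω).
Odd cycle [9, 5, 10, 0, 3, 12, 1] needs 3 colors (χ ≥ 3).
The coloring below uses 3 colors, so χ(G) = 3.
A valid 3-coloring: color 1: [9, 10, 12]; color 2: [0, 1, 5]; color 3: [3].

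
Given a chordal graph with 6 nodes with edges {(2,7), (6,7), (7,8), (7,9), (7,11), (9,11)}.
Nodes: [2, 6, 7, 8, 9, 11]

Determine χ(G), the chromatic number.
χ(G) = 3

Clique number ω(G) = 3 (lower bound: χ ≥ ω).
The clique on [7, 9, 11] has size 3, forcing χ ≥ 3, and the coloring below uses 3 colors, so χ(G) = 3.
A valid 3-coloring: color 1: [7]; color 2: [2, 6, 8, 11]; color 3: [9].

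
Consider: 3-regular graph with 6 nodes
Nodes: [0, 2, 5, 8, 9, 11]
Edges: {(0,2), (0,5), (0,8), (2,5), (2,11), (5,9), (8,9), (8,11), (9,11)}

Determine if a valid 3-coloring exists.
Yes, G is 3-colorable

A valid 3-coloring: color 1: [0, 9]; color 2: [5, 11]; color 3: [2, 8].
(χ(G) = 3 ≤ 3.)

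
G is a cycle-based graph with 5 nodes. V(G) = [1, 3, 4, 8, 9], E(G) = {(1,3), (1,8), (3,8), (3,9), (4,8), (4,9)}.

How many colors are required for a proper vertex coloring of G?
χ(G) = 3

Clique number ω(G) = 3 (lower bound: χ ≥ ω).
The clique on [1, 3, 8] has size 3, forcing χ ≥ 3, and the coloring below uses 3 colors, so χ(G) = 3.
A valid 3-coloring: color 1: [8, 9]; color 2: [3, 4]; color 3: [1].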